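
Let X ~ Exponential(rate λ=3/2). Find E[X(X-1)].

E[X(X-1)] = E[X² - X] = E[X²] - E[X]
E[X] = \frac{2}{3}
E[X²] = Var(X) + (E[X])² = \frac{4}{9} + (\frac{2}{3})² = \frac{8}{9}
E[X(X-1)] = \frac{8}{9} - \frac{2}{3} = \frac{2}{9}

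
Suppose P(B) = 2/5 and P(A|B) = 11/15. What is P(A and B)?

By definition, P(A|B) = P(A ∩ B) / P(B)
So P(A ∩ B) = P(A|B) × P(B)
= 11/15 × 2/5
= 22/75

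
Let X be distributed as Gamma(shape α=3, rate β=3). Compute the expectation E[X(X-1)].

E[X(X-1)] = E[X² - X] = E[X²] - E[X]
E[X] = 1
E[X²] = Var(X) + (E[X])² = \frac{1}{3} + (1)² = \frac{4}{3}
E[X(X-1)] = \frac{4}{3} - 1 = \frac{1}{3}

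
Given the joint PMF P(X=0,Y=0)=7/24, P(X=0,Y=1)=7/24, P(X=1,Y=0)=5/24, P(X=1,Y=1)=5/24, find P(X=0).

P(X=0) = P(X=0,Y=0) + P(X=0,Y=1)
= 7/24 + 7/24
= 7/12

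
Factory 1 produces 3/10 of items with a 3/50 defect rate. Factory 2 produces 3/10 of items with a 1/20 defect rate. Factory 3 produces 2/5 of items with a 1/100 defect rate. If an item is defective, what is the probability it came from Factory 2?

Using Bayes' theorem:
P(F1) = 3/10, P(D|F1) = 3/50
P(F2) = 3/10, P(D|F2) = 1/20
P(F3) = 2/5, P(D|F3) = 1/100
P(D) = P(D|F1)P(F1) + P(D|F2)P(F2) + P(D|F3)P(F3)
     = \frac{37}{1000}
P(F2|D) = P(D|F2)P(F2) / P(D)
= \frac{15}{37}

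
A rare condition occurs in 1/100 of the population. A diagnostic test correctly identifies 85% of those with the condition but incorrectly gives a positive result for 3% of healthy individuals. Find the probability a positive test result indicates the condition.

Let D = the rare event, + = positive/flagged.
P(D) = 1/100
P(+|D) = 85/100 = 17/20
P(+|D') = 3/100
P(+) = P(+|D)P(D) + P(+|D')P(D')
     = \frac{17}{20} × \frac{1}{100} + \frac{3}{100} × \frac{99}{100}
     = \frac{191}{5000}
P(D|+) = P(+|D)P(D)/P(+) = \frac{85}{382}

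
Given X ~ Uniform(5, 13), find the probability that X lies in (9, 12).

P(9 < X < 12) = ∫_{9}^{12} f(x) dx
where f(x) = \frac{1}{8}
= \frac{3}{8}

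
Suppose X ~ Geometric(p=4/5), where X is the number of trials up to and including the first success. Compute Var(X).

For X ~ Geometric(p=4/5), where X is the number of trials up to and including the first success:
Var(X) = \frac{5}{16}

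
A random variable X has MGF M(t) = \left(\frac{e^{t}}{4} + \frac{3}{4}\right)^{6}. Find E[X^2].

To find E[X^2], compute M^(2)(0):
M^(1)(t) = \frac{3 \left(\frac{e^{t}}{4} + \frac{3}{4}\right)^{5} e^{t}}{2}
M^(2)(t) = \frac{3 \left(\frac{e^{t}}{4} + \frac{3}{4}\right)^{5} e^{t}}{2} + \frac{15 \left(\frac{e^{t}}{4} + \frac{3}{4}\right)^{4} e^{2 t}}{8}
M^(2)(0) = \frac{27}{8}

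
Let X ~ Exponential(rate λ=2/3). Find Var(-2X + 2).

For X ~ Exponential(rate λ=2/3):
Var(X) = \frac{9}{4}
Var(-2X + 2) = (-2)² × Var(X) = 4 × \frac{9}{4} = 9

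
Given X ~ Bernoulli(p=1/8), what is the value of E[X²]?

Using the identity E[X²] = Var(X) + (E[X])²:
E[X] = \frac{1}{8}
Var(X) = \frac{7}{64}
E[X²] = \frac{7}{64} + (\frac{1}{8})²
= \frac{1}{8}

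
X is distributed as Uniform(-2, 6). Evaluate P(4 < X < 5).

P(4 < X < 5) = ∫_{4}^{5} f(x) dx
where f(x) = \frac{1}{8}
= \frac{1}{8}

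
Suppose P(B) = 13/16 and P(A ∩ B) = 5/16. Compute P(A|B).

P(A|B) = P(A ∩ B) / P(B)
= (5/16) / (13/16)
= 5/13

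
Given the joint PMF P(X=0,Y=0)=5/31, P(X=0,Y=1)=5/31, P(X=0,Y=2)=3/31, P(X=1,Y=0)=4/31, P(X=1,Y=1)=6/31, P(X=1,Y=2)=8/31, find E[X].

First find marginal of X:
P(X=0) = 13/31
P(X=1) = 18/31
E[X] = 0 × 13/31 + 1 × 18/31 = 18/31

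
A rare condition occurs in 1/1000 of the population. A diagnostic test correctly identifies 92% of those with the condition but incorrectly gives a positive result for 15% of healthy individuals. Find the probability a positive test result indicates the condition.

Let D = the rare event, + = positive/flagged.
P(D) = 1/1000
P(+|D) = 92/100 = 23/25
P(+|D') = 15/100 = 3/20
P(+) = P(+|D)P(D) + P(+|D')P(D')
     = \frac{23}{25} × \frac{1}{1000} + \frac{3}{20} × \frac{999}{1000}
     = \frac{15077}{100000}
P(D|+) = P(+|D)P(D)/P(+) = \frac{92}{15077}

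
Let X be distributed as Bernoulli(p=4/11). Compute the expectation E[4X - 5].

For X ~ Bernoulli(p=4/11):
E[X] = \frac{4}{11}
E[4X - 5] = 4 × E[X] - 5 = - \frac{39}{11}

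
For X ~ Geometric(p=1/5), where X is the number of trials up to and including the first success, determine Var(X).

For X ~ Geometric(p=1/5), where X is the number of trials up to and including the first success:
Var(X) = 20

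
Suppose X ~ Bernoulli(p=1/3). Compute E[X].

For X ~ Bernoulli(p=1/3), the expected value is:
E[X] = \frac{1}{3}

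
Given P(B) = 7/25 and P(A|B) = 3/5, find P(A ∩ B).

By definition, P(A|B) = P(A ∩ B) / P(B)
So P(A ∩ B) = P(A|B) × P(B)
= 3/5 × 7/25
= 21/125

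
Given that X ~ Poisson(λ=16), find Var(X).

For X ~ Poisson(λ=16):
Var(X) = 16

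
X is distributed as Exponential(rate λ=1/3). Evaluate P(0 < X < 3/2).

P(0 < X < 3/2) = ∫_{0}^{3/2} f(x) dx
where f(x) = \frac{e^{- \frac{x}{3}}}{3}
= 1 - e^{- \frac{1}{2}}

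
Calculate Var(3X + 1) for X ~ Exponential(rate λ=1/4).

For X ~ Exponential(rate λ=1/4):
Var(X) = 16
Var(3X + 1) = (3)² × Var(X) = 9 × 16 = 144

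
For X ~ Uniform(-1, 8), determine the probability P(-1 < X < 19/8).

P(-1 < X < 19/8) = ∫_{-1}^{19/8} f(x) dx
where f(x) = \frac{1}{9}
= \frac{3}{8}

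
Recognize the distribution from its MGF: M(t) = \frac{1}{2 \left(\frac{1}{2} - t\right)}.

The MGF M(t) = \frac{1}{2 \left(\frac{1}{2} - t\right)} is the standard form for the Exponential distribution.
Comparing with the known MGF formula identifies: Exponential(rate λ=1/2)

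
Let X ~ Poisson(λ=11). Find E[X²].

Using the identity E[X²] = Var(X) + (E[X])²:
E[X] = 11
Var(X) = 11
E[X²] = 11 + (11)²
= 132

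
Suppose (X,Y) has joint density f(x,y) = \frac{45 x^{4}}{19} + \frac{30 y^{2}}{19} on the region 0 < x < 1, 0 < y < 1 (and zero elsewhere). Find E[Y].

E[Y] = ∫_0^1 ∫_0^1 y × f(x,y) dx dy
= \frac{12}{19}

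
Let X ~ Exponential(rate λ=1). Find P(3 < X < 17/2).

P(3 < X < 17/2) = ∫_{3}^{17/2} f(x) dx
where f(x) = e^{- x}
= - \frac{1}{e^{\frac{17}{2}}} + e^{-3}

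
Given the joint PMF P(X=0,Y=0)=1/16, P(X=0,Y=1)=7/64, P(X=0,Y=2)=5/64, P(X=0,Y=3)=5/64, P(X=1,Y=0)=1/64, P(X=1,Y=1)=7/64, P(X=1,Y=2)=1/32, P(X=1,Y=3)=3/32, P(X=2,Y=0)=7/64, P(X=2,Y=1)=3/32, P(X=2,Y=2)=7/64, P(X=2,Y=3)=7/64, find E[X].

First find marginal of X:
P(X=0) = 21/64
P(X=1) = 1/4
P(X=2) = 27/64
E[X] = 0 × 21/64 + 1 × 1/4 + 2 × 27/64 = 35/32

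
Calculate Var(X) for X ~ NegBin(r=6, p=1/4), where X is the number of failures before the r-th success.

For X ~ NegBin(r=6, p=1/4), where X is the number of failures before the r-th success:
Var(X) = 72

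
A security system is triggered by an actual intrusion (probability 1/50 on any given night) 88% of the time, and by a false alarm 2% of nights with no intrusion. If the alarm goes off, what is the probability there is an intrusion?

Let D = the rare event, + = positive/flagged.
P(D) = 1/50
P(+|D) = 88/100 = 22/25
P(+|D') = 2/100 = 1/50
P(+) = P(+|D)P(D) + P(+|D')P(D')
     = \frac{22}{25} × \frac{1}{50} + \frac{1}{50} × \frac{49}{50}
     = \frac{93}{2500}
P(D|+) = P(+|D)P(D)/P(+) = \frac{44}{93}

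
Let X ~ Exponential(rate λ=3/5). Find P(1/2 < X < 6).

P(1/2 < X < 6) = ∫_{1/2}^{6} f(x) dx
where f(x) = \frac{3 e^{- \frac{3 x}{5}}}{5}
= - \frac{1}{e^{\frac{18}{5}}} + e^{- \frac{3}{10}}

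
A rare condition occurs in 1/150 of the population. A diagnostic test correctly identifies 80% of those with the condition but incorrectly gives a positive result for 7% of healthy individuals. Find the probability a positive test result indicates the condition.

Let D = the rare event, + = positive/flagged.
P(D) = 1/150
P(+|D) = 80/100 = 4/5
P(+|D') = 7/100
P(+) = P(+|D)P(D) + P(+|D')P(D')
     = \frac{4}{5} × \frac{1}{150} + \frac{7}{100} × \frac{149}{150}
     = \frac{1123}{15000}
P(D|+) = P(+|D)P(D)/P(+) = \frac{80}{1123}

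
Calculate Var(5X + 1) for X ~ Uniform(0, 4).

For X ~ Uniform(0, 4):
Var(X) = \frac{4}{3}
Var(5X + 1) = (5)² × Var(X) = 25 × \frac{4}{3} = \frac{100}{3}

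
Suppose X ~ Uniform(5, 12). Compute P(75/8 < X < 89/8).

P(75/8 < X < 89/8) = ∫_{75/8}^{89/8} f(x) dx
where f(x) = \frac{1}{7}
= \frac{1}{4}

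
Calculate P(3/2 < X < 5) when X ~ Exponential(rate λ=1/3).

P(3/2 < X < 5) = ∫_{3/2}^{5} f(x) dx
where f(x) = \frac{e^{- \frac{x}{3}}}{3}
= - \frac{1}{e^{\frac{5}{3}}} + e^{- \frac{1}{2}}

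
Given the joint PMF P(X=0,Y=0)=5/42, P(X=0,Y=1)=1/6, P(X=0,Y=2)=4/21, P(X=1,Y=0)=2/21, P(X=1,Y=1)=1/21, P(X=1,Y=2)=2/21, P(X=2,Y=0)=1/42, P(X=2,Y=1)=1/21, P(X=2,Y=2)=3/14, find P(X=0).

P(X=0) = P(X=0,Y=0) + P(X=0,Y=1) + P(X=0,Y=2)
= 5/42 + 1/6 + 4/21
= 10/21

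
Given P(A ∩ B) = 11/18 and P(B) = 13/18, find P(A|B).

P(A|B) = P(A ∩ B) / P(B)
= (11/18) / (13/18)
= 11/13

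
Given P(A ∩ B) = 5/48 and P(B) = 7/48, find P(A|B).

P(A|B) = P(A ∩ B) / P(B)
= (5/48) / (7/48)
= 5/7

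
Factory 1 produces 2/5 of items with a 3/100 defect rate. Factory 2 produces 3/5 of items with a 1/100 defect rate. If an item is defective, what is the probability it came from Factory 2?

Using Bayes' theorem:
P(F1) = 2/5, P(D|F1) = 3/100
P(F2) = 3/5, P(D|F2) = 1/100
P(D) = P(D|F1)P(F1) + P(D|F2)P(F2)
     = \frac{9}{500}
P(F2|D) = P(D|F2)P(F2) / P(D)
= \frac{1}{3}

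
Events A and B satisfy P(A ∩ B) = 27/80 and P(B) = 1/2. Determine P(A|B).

P(A|B) = P(A ∩ B) / P(B)
= (27/80) / (1/2)
= 27/40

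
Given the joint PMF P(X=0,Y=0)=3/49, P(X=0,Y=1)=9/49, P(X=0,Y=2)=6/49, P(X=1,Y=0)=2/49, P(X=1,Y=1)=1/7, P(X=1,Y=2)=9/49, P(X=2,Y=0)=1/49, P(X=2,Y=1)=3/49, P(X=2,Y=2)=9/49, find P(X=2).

P(X=2) = P(X=2,Y=0) + P(X=2,Y=1) + P(X=2,Y=2)
= 1/49 + 3/49 + 9/49
= 13/49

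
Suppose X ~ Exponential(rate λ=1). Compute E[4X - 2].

For X ~ Exponential(rate λ=1):
E[X] = 1
E[4X - 2] = 4 × E[X] - 2 = 2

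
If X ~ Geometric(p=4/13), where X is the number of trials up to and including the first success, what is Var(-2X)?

For X ~ Geometric(p=4/13), where X is the number of trials up to and including the first success:
Var(X) = \frac{117}{16}
Var(-2X) = (-2)² × Var(X) = 4 × \frac{117}{16} = \frac{117}{4}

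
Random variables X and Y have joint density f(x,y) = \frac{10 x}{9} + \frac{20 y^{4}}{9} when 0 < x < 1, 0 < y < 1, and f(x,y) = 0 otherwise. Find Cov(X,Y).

E[XY] = ∫∫ xy × f(x,y) dx dy = \frac{10}{27}
E[X] = \frac{16}{27}
E[Y] = \frac{35}{54}
Cov(X,Y) = E[XY] - E[X]E[Y] = - \frac{10}{729}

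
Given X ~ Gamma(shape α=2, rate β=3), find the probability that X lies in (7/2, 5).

P(7/2 < X < 5) = ∫_{7/2}^{5} f(x) dx
where f(x) = 9 x e^{- 3 x}
= - \frac{16}{e^{15}} + \frac{23}{2 e^{\frac{21}{2}}}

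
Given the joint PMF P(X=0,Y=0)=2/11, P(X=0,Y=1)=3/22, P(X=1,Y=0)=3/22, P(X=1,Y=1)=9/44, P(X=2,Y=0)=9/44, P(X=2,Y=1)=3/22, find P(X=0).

P(X=0) = P(X=0,Y=0) + P(X=0,Y=1)
= 2/11 + 3/22
= 7/22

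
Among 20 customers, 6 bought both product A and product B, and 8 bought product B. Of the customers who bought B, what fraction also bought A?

P(A ∩ B) = 6/20 = 3/10
P(B) = 8/20 = 2/5
P(A|B) = P(A ∩ B) / P(B) = (3/10) / (2/5) = 3/4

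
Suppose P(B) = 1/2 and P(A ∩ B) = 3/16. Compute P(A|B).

P(A|B) = P(A ∩ B) / P(B)
= (3/16) / (1/2)
= 3/8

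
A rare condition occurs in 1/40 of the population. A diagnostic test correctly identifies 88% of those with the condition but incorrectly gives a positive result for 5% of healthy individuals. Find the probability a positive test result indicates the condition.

Let D = the rare event, + = positive/flagged.
P(D) = 1/40
P(+|D) = 88/100 = 22/25
P(+|D') = 5/100 = 1/20
P(+) = P(+|D)P(D) + P(+|D')P(D')
     = \frac{22}{25} × \frac{1}{40} + \frac{1}{20} × \frac{39}{40}
     = \frac{283}{4000}
P(D|+) = P(+|D)P(D)/P(+) = \frac{88}{283}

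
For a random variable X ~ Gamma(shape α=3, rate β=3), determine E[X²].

Using the identity E[X²] = Var(X) + (E[X])²:
E[X] = 1
Var(X) = \frac{1}{3}
E[X²] = \frac{1}{3} + (1)²
= \frac{4}{3}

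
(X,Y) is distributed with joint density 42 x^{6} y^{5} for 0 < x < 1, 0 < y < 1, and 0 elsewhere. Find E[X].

E[X] = ∫_0^1 ∫_0^1 x × f(x,y) dy dx
= ∫_0^1 ∫_0^1 x × (42 x^{6} y^{5}) dy dx
= \frac{7}{8}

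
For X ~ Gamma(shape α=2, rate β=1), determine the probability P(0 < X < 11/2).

P(0 < X < 11/2) = ∫_{0}^{11/2} f(x) dx
where f(x) = x e^{- x}
= 1 - \frac{13}{2 e^{\frac{11}{2}}}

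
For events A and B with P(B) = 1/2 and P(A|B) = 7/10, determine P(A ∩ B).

By definition, P(A|B) = P(A ∩ B) / P(B)
So P(A ∩ B) = P(A|B) × P(B)
= 7/10 × 1/2
= 7/20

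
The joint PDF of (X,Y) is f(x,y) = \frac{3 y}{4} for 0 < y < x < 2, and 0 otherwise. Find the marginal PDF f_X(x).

f_X(x) = ∫_0^x \frac{3 y}{4} dy = \frac{3 x^{2}}{8}
for 0 < x < 2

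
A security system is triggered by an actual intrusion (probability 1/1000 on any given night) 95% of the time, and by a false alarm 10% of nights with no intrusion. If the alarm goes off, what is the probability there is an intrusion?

Let D = the rare event, + = positive/flagged.
P(D) = 1/1000
P(+|D) = 95/100 = 19/20
P(+|D') = 10/100 = 1/10
P(+) = P(+|D)P(D) + P(+|D')P(D')
     = \frac{19}{20} × \frac{1}{1000} + \frac{1}{10} × \frac{999}{1000}
     = \frac{2017}{20000}
P(D|+) = P(+|D)P(D)/P(+) = \frac{19}{2017}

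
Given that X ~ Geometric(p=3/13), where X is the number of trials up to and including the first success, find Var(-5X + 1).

For X ~ Geometric(p=3/13), where X is the number of trials up to and including the first success:
Var(X) = \frac{130}{9}
Var(-5X + 1) = (-5)² × Var(X) = 25 × \frac{130}{9} = \frac{3250}{9}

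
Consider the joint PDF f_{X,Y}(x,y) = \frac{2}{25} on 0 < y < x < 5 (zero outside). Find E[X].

f_X(x) = ∫_0^x \frac{2}{25} dy = \frac{2 x}{25}
E[X] = ∫_0^5 x × (\frac{2 x}{25}) dx = \frac{10}{3}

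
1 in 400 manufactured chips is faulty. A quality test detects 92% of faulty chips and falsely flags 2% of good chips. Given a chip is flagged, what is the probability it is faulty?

Let D = the rare event, + = positive/flagged.
P(D) = 1/400
P(+|D) = 92/100 = 23/25
P(+|D') = 2/100 = 1/50
P(+) = P(+|D)P(D) + P(+|D')P(D')
     = \frac{23}{25} × \frac{1}{400} + \frac{1}{50} × \frac{399}{400}
     = \frac{89}{4000}
P(D|+) = P(+|D)P(D)/P(+) = \frac{46}{445}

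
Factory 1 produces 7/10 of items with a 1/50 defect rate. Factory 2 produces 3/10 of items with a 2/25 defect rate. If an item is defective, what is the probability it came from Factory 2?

Using Bayes' theorem:
P(F1) = 7/10, P(D|F1) = 1/50
P(F2) = 3/10, P(D|F2) = 2/25
P(D) = P(D|F1)P(F1) + P(D|F2)P(F2)
     = \frac{19}{500}
P(F2|D) = P(D|F2)P(F2) / P(D)
= \frac{12}{19}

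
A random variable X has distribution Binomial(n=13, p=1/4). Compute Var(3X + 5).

For X ~ Binomial(n=13, p=1/4):
Var(X) = \frac{39}{16}
Var(3X + 5) = (3)² × Var(X) = 9 × \frac{39}{16} = \frac{351}{16}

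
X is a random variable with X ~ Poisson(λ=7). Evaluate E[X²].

Using the identity E[X²] = Var(X) + (E[X])²:
E[X] = 7
Var(X) = 7
E[X²] = 7 + (7)²
= 56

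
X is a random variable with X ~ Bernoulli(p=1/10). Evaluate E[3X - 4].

For X ~ Bernoulli(p=1/10):
E[X] = \frac{1}{10}
E[3X - 4] = 3 × E[X] - 4 = - \frac{37}{10}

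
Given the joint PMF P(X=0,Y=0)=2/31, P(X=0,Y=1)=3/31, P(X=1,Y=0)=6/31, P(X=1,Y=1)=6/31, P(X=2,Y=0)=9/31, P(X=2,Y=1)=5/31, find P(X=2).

P(X=2) = P(X=2,Y=0) + P(X=2,Y=1)
= 9/31 + 5/31
= 14/31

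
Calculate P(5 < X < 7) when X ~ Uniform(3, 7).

P(5 < X < 7) = ∫_{5}^{7} f(x) dx
where f(x) = \frac{1}{4}
= \frac{1}{2}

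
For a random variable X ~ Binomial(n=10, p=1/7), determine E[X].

For X ~ Binomial(n=10, p=1/7), the expected value is:
E[X] = \frac{10}{7}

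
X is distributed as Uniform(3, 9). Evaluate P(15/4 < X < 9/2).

P(15/4 < X < 9/2) = ∫_{15/4}^{9/2} f(x) dx
where f(x) = \frac{1}{6}
= \frac{1}{8}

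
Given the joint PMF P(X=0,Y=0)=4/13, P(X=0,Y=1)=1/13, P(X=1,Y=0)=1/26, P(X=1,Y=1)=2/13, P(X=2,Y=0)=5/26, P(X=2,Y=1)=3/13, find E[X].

First find marginal of X:
P(X=0) = 5/13
P(X=1) = 5/26
P(X=2) = 11/26
E[X] = 0 × 5/13 + 1 × 5/26 + 2 × 11/26 = 27/26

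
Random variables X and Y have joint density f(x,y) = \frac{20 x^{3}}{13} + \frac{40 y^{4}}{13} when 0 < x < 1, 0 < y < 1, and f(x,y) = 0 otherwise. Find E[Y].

E[Y] = ∫_0^1 ∫_0^1 y × f(x,y) dx dy
= \frac{55}{78}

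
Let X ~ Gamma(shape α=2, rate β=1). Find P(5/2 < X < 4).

P(5/2 < X < 4) = ∫_{5/2}^{4} f(x) dx
where f(x) = x e^{- x}
= - \frac{5}{e^{4}} + \frac{7}{2 e^{\frac{5}{2}}}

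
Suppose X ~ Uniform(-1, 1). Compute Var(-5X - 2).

For X ~ Uniform(-1, 1):
Var(X) = \frac{1}{3}
Var(-5X - 2) = (-5)² × Var(X) = 25 × \frac{1}{3} = \frac{25}{3}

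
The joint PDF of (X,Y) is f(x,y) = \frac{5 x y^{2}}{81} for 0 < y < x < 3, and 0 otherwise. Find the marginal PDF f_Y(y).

f_Y(y) = ∫_y^3 \frac{5 x y^{2}}{81} dx = \frac{5 y^{2} \left(9 - y^{2}\right)}{162}
for 0 < y < 3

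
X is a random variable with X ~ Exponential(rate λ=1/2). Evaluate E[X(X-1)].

E[X(X-1)] = E[X² - X] = E[X²] - E[X]
E[X] = 2
E[X²] = Var(X) + (E[X])² = 4 + (2)² = 8
E[X(X-1)] = 8 - 2 = 6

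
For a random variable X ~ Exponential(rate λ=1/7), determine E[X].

For X ~ Exponential(rate λ=1/7), the expected value is:
E[X] = 7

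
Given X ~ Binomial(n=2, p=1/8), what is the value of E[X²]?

Using the identity E[X²] = Var(X) + (E[X])²:
E[X] = \frac{1}{4}
Var(X) = \frac{7}{32}
E[X²] = \frac{7}{32} + (\frac{1}{4})²
= \frac{9}{32}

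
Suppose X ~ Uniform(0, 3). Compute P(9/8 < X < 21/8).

P(9/8 < X < 21/8) = ∫_{9/8}^{21/8} f(x) dx
where f(x) = \frac{1}{3}
= \frac{1}{2}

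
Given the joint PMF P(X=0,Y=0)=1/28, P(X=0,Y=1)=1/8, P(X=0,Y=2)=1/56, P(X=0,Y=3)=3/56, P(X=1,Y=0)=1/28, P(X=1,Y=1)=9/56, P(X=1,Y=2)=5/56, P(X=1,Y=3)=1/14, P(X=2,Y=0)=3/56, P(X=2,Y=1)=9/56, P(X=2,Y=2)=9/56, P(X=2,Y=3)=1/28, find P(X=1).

P(X=1) = P(X=1,Y=0) + P(X=1,Y=1) + P(X=1,Y=2) + P(X=1,Y=3)
= 1/28 + 9/56 + 5/56 + 1/14
= 5/14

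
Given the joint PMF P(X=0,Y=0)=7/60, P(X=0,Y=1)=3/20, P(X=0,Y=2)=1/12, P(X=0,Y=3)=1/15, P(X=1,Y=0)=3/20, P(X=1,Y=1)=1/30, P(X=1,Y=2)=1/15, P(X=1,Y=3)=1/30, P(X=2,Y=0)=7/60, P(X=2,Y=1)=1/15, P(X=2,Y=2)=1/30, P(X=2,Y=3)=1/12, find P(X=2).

P(X=2) = P(X=2,Y=0) + P(X=2,Y=1) + P(X=2,Y=2) + P(X=2,Y=3)
= 7/60 + 1/15 + 1/30 + 1/12
= 3/10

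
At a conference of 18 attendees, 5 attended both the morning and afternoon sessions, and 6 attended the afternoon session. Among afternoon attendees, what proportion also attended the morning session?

P(A ∩ B) = 5/18
P(B) = 6/18 = 1/3
P(A|B) = P(A ∩ B) / P(B) = (5/18) / (1/3) = 5/6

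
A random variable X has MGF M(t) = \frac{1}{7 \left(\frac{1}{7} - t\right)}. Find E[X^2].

To find E[X^2], compute M^(2)(0):
M^(1)(t) = \frac{1}{7 \left(\frac{1}{7} - t\right)^{2}}
M^(2)(t) = \frac{2}{7 \left(\frac{1}{7} - t\right)^{3}}
M^(2)(0) = 98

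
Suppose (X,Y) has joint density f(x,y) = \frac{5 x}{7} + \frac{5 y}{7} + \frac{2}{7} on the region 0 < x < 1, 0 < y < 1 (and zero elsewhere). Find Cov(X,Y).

E[XY] = ∫∫ xy × f(x,y) dx dy = \frac{13}{42}
E[X] = \frac{47}{84}
E[Y] = \frac{47}{84}
Cov(X,Y) = E[XY] - E[X]E[Y] = - \frac{25}{7056}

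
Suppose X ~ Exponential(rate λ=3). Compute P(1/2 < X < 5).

P(1/2 < X < 5) = ∫_{1/2}^{5} f(x) dx
where f(x) = 3 e^{- 3 x}
= - \frac{1}{e^{15}} + e^{- \frac{3}{2}}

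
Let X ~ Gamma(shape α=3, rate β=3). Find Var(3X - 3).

For X ~ Gamma(shape α=3, rate β=3):
Var(X) = \frac{1}{3}
Var(3X - 3) = (3)² × Var(X) = 9 × \frac{1}{3} = 3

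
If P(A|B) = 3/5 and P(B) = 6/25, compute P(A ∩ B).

By definition, P(A|B) = P(A ∩ B) / P(B)
So P(A ∩ B) = P(A|B) × P(B)
= 3/5 × 6/25
= 18/125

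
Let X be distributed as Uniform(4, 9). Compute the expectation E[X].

For X ~ Uniform(4, 9), the expected value is:
E[X] = \frac{13}{2}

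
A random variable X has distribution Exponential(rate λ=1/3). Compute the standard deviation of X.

For X ~ Exponential(rate λ=1/3):
Var(X) = 9
SD(X) = √(Var(X)) = √(9) = 3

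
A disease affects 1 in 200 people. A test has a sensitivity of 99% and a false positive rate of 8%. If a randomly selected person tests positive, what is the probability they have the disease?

Let D = the rare event, + = positive/flagged.
P(D) = 1/200
P(+|D) = 99/100
P(+|D') = 8/100 = 2/25
P(+) = P(+|D)P(D) + P(+|D')P(D')
     = \frac{99}{100} × \frac{1}{200} + \frac{2}{25} × \frac{199}{200}
     = \frac{1691}{20000}
P(D|+) = P(+|D)P(D)/P(+) = \frac{99}{1691}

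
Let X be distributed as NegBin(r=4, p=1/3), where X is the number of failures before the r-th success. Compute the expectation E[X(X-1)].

E[X(X-1)] = E[X² - X] = E[X²] - E[X]
E[X] = 8
E[X²] = Var(X) + (E[X])² = 24 + (8)² = 88
E[X(X-1)] = 88 - 8 = 80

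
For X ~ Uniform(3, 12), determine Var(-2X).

For X ~ Uniform(3, 12):
Var(X) = \frac{27}{4}
Var(-2X) = (-2)² × Var(X) = 4 × \frac{27}{4} = 27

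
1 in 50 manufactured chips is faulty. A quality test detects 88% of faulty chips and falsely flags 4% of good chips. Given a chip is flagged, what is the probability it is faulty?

Let D = the rare event, + = positive/flagged.
P(D) = 1/50
P(+|D) = 88/100 = 22/25
P(+|D') = 4/100 = 1/25
P(+) = P(+|D)P(D) + P(+|D')P(D')
     = \frac{22}{25} × \frac{1}{50} + \frac{1}{25} × \frac{49}{50}
     = \frac{71}{1250}
P(D|+) = P(+|D)P(D)/P(+) = \frac{22}{71}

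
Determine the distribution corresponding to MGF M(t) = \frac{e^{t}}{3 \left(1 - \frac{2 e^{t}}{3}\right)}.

The MGF M(t) = \frac{e^{t}}{3 \left(1 - \frac{2 e^{t}}{3}\right)} is the standard form for the Geometric distribution.
Comparing with the known MGF formula identifies: Geometric(p=1/3), X = trial number of first success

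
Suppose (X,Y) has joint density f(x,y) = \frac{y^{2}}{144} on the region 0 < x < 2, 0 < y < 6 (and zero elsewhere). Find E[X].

f_X(x) = ∫_0^6 \frac{y^{2}}{144} dy = \frac{1}{2}
E[X] = ∫_0^2 x × (\frac{1}{2}) dx = 1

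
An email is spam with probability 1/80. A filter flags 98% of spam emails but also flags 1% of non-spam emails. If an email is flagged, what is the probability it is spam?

Let D = the rare event, + = positive/flagged.
P(D) = 1/80
P(+|D) = 98/100 = 49/50
P(+|D') = 1/100
P(+) = P(+|D)P(D) + P(+|D')P(D')
     = \frac{49}{50} × \frac{1}{80} + \frac{1}{100} × \frac{79}{80}
     = \frac{177}{8000}
P(D|+) = P(+|D)P(D)/P(+) = \frac{98}{177}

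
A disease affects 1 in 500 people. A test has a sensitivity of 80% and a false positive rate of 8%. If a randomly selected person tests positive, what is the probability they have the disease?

Let D = the rare event, + = positive/flagged.
P(D) = 1/500
P(+|D) = 80/100 = 4/5
P(+|D') = 8/100 = 2/25
P(+) = P(+|D)P(D) + P(+|D')P(D')
     = \frac{4}{5} × \frac{1}{500} + \frac{2}{25} × \frac{499}{500}
     = \frac{509}{6250}
P(D|+) = P(+|D)P(D)/P(+) = \frac{10}{509}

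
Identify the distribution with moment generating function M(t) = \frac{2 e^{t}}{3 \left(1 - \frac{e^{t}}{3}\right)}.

The MGF M(t) = \frac{2 e^{t}}{3 \left(1 - \frac{e^{t}}{3}\right)} is the standard form for the Geometric distribution.
Comparing with the known MGF formula identifies: Geometric(p=2/3), X = trial number of first success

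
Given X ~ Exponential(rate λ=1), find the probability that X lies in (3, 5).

P(3 < X < 5) = ∫_{3}^{5} f(x) dx
where f(x) = e^{- x}
= - \frac{1 - e^{2}}{e^{5}}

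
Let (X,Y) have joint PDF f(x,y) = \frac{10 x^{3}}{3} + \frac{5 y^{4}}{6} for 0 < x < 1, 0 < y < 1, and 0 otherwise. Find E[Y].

E[Y] = ∫_0^1 ∫_0^1 y × f(x,y) dx dy
= \frac{5}{9}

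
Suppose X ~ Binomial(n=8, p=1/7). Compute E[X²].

Using the identity E[X²] = Var(X) + (E[X])²:
E[X] = \frac{8}{7}
Var(X) = \frac{48}{49}
E[X²] = \frac{48}{49} + (\frac{8}{7})²
= \frac{16}{7}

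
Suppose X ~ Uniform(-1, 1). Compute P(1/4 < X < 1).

P(1/4 < X < 1) = ∫_{1/4}^{1} f(x) dx
where f(x) = \frac{1}{2}
= \frac{3}{8}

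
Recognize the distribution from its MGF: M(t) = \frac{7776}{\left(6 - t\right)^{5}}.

The MGF M(t) = \frac{7776}{\left(6 - t\right)^{5}} is the standard form for the Gamma distribution.
Comparing with the known MGF formula identifies: Gamma(shape α=5, rate β=6)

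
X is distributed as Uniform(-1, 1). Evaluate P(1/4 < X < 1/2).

P(1/4 < X < 1/2) = ∫_{1/4}^{1/2} f(x) dx
where f(x) = \frac{1}{2}
= \frac{1}{8}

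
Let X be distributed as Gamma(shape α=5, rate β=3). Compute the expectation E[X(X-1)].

E[X(X-1)] = E[X² - X] = E[X²] - E[X]
E[X] = \frac{5}{3}
E[X²] = Var(X) + (E[X])² = \frac{5}{9} + (\frac{5}{3})² = \frac{10}{3}
E[X(X-1)] = \frac{10}{3} - \frac{5}{3} = \frac{5}{3}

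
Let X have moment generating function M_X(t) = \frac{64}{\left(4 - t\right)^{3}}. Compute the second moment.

To find E[X^2], compute M^(2)(0):
M^(1)(t) = \frac{192}{\left(4 - t\right)^{4}}
M^(2)(t) = \frac{768}{\left(4 - t\right)^{5}}
M^(2)(0) = \frac{3}{4}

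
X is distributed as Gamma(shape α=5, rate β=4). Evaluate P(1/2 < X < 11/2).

P(1/2 < X < 11/2) = ∫_{1/2}^{11/2} f(x) dx
where f(x) = \frac{128 x^{4} e^{- 4 x}}{3}
= \frac{-35401 + 21 e^{20}}{3 e^{22}}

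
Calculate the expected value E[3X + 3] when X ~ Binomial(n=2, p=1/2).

For X ~ Binomial(n=2, p=1/2):
E[X] = 1
E[3X + 3] = 3 × E[X] + 3 = 6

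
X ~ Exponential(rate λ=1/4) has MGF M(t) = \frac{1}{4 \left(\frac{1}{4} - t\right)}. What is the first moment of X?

To find E[X], compute M^(1)(0):
M^(1)(t) = \frac{1}{4 \left(\frac{1}{4} - t\right)^{2}}
M^(1)(0) = 4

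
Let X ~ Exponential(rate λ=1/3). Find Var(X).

For X ~ Exponential(rate λ=1/3):
Var(X) = 9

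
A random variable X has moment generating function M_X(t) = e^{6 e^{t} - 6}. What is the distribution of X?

The MGF M(t) = e^{6 e^{t} - 6} is the standard form for the Poisson distribution.
Comparing with the known MGF formula identifies: Poisson(λ=6)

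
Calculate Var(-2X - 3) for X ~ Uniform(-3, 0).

For X ~ Uniform(-3, 0):
Var(X) = \frac{3}{4}
Var(-2X - 3) = (-2)² × Var(X) = 4 × \frac{3}{4} = 3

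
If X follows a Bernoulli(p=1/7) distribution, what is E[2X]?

For X ~ Bernoulli(p=1/7):
E[X] = \frac{1}{7}
E[2X] = 2 × E[X] + 0 = \frac{2}{7}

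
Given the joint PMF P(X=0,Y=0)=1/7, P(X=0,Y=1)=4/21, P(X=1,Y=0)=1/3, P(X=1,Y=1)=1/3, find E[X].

First find marginal of X:
P(X=0) = 1/3
P(X=1) = 2/3
E[X] = 0 × 1/3 + 1 × 2/3 = 2/3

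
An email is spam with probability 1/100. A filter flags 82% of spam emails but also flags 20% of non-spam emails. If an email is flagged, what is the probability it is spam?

Let D = the rare event, + = positive/flagged.
P(D) = 1/100
P(+|D) = 82/100 = 41/50
P(+|D') = 20/100 = 1/5
P(+) = P(+|D)P(D) + P(+|D')P(D')
     = \frac{41}{50} × \frac{1}{100} + \frac{1}{5} × \frac{99}{100}
     = \frac{1031}{5000}
P(D|+) = P(+|D)P(D)/P(+) = \frac{41}{1031}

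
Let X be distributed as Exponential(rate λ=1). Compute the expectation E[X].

For X ~ Exponential(rate λ=1), the expected value is:
E[X] = 1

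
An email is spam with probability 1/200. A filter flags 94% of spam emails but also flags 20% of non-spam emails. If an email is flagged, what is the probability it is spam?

Let D = the rare event, + = positive/flagged.
P(D) = 1/200
P(+|D) = 94/100 = 47/50
P(+|D') = 20/100 = 1/5
P(+) = P(+|D)P(D) + P(+|D')P(D')
     = \frac{47}{50} × \frac{1}{200} + \frac{1}{5} × \frac{199}{200}
     = \frac{2037}{10000}
P(D|+) = P(+|D)P(D)/P(+) = \frac{47}{2037}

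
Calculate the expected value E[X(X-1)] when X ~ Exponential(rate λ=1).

E[X(X-1)] = E[X² - X] = E[X²] - E[X]
E[X] = 1
E[X²] = Var(X) + (E[X])² = 1 + (1)² = 2
E[X(X-1)] = 2 - 1 = 1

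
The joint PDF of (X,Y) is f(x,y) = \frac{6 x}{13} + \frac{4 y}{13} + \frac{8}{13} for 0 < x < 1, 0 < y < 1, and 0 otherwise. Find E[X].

E[X] = ∫_0^1 ∫_0^1 x × f(x,y) dy dx
= ∫_0^1 ∫_0^1 x × (\frac{6 x}{13} + \frac{4 y}{13} + \frac{8}{13}) dy dx
= \frac{7}{13}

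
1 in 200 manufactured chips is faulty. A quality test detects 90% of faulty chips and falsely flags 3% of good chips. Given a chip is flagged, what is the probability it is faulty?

Let D = the rare event, + = positive/flagged.
P(D) = 1/200
P(+|D) = 90/100 = 9/10
P(+|D') = 3/100
P(+) = P(+|D)P(D) + P(+|D')P(D')
     = \frac{9}{10} × \frac{1}{200} + \frac{3}{100} × \frac{199}{200}
     = \frac{687}{20000}
P(D|+) = P(+|D)P(D)/P(+) = \frac{30}{229}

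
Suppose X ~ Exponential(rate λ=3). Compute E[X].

For X ~ Exponential(rate λ=3), the expected value is:
E[X] = \frac{1}{3}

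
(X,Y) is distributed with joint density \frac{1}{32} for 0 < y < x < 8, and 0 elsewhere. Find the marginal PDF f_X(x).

f_X(x) = ∫_0^x \frac{1}{32} dy = \frac{x}{32}
for 0 < x < 8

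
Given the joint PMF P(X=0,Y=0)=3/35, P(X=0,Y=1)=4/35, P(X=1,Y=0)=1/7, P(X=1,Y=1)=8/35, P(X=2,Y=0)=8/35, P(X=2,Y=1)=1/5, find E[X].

First find marginal of X:
P(X=0) = 1/5
P(X=1) = 13/35
P(X=2) = 3/7
E[X] = 0 × 1/5 + 1 × 13/35 + 2 × 3/7 = 43/35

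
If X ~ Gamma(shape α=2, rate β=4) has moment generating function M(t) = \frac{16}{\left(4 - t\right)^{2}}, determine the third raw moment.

To find E[X^3], compute M^(3)(0):
M^(1)(t) = \frac{32}{\left(4 - t\right)^{3}}
M^(2)(t) = \frac{96}{\left(4 - t\right)^{4}}
M^(3)(t) = \frac{384}{\left(4 - t\right)^{5}}
M^(3)(0) = \frac{3}{8}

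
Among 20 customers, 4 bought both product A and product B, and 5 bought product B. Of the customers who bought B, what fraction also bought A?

P(A ∩ B) = 4/20 = 1/5
P(B) = 5/20 = 1/4
P(A|B) = P(A ∩ B) / P(B) = (1/5) / (1/4) = 4/5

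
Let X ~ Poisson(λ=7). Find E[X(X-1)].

E[X(X-1)] = E[X² - X] = E[X²] - E[X]
E[X] = 7
E[X²] = Var(X) + (E[X])² = 7 + (7)² = 56
E[X(X-1)] = 56 - 7 = 49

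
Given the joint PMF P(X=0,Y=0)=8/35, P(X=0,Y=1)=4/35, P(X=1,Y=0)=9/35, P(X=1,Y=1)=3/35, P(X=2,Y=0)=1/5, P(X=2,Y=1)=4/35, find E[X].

First find marginal of X:
P(X=0) = 12/35
P(X=1) = 12/35
P(X=2) = 11/35
E[X] = 0 × 12/35 + 1 × 12/35 + 2 × 11/35 = 34/35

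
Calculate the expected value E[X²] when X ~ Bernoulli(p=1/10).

Using the identity E[X²] = Var(X) + (E[X])²:
E[X] = \frac{1}{10}
Var(X) = \frac{9}{100}
E[X²] = \frac{9}{100} + (\frac{1}{10})²
= \frac{1}{10}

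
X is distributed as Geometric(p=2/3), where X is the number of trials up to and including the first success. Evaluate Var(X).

For X ~ Geometric(p=2/3), where X is the number of trials up to and including the first success:
Var(X) = \frac{3}{4}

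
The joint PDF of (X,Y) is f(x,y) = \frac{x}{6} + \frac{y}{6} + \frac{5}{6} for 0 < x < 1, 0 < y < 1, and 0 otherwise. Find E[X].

E[X] = ∫_0^1 ∫_0^1 x × f(x,y) dy dx
= ∫_0^1 ∫_0^1 x × (\frac{x}{6} + \frac{y}{6} + \frac{5}{6}) dy dx
= \frac{37}{72}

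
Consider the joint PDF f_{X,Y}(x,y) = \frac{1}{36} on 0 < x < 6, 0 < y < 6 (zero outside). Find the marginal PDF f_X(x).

f_X(x) = ∫_0^6 f(x,y) dy
= ∫_0^6 \frac{1}{36} dy
= \frac{1}{6} for 0 < x < 6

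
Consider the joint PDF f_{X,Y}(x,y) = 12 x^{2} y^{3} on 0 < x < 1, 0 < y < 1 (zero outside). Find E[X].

E[X] = ∫_0^1 ∫_0^1 x × f(x,y) dy dx
= ∫_0^1 ∫_0^1 x × (12 x^{2} y^{3}) dy dx
= \frac{3}{4}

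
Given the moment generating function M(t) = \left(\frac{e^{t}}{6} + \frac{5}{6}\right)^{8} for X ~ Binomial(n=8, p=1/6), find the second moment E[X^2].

To find E[X^2], compute M^(2)(0):
M^(1)(t) = \frac{4 \left(\frac{e^{t}}{6} + \frac{5}{6}\right)^{7} e^{t}}{3}
M^(2)(t) = \frac{4 \left(\frac{e^{t}}{6} + \frac{5}{6}\right)^{7} e^{t}}{3} + \frac{14 \left(\frac{e^{t}}{6} + \frac{5}{6}\right)^{6} e^{2 t}}{9}
M^(2)(0) = \frac{26}{9}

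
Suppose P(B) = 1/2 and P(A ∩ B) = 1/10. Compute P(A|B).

P(A|B) = P(A ∩ B) / P(B)
= (1/10) / (1/2)
= 1/5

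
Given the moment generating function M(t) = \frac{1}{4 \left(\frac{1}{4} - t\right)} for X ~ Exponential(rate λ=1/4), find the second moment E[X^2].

To find E[X^2], compute M^(2)(0):
M^(1)(t) = \frac{1}{4 \left(\frac{1}{4} - t\right)^{2}}
M^(2)(t) = \frac{1}{2 \left(\frac{1}{4} - t\right)^{3}}
M^(2)(0) = 32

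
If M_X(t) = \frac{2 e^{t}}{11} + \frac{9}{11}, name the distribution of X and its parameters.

The MGF M(t) = \frac{2 e^{t}}{11} + \frac{9}{11} is the standard form for the Bernoulli distribution.
Comparing with the known MGF formula identifies: Bernoulli(p=2/11)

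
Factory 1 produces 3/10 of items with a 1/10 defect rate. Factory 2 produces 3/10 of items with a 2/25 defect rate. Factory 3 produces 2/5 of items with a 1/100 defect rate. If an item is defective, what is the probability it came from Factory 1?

Using Bayes' theorem:
P(F1) = 3/10, P(D|F1) = 1/10
P(F2) = 3/10, P(D|F2) = 2/25
P(F3) = 2/5, P(D|F3) = 1/100
P(D) = P(D|F1)P(F1) + P(D|F2)P(F2) + P(D|F3)P(F3)
     = \frac{29}{500}
P(F1|D) = P(D|F1)P(F1) / P(D)
= \frac{15}{29}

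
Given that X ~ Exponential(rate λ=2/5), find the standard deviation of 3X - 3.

For X ~ Exponential(rate λ=2/5):
Var(X) = \frac{25}{4}
SD(X) = √(Var(X)) = √(\frac{25}{4}) = \frac{5}{2}
SD(3X - 3) = |3| × SD(X) = 3 × \frac{5}{2} = \frac{15}{2}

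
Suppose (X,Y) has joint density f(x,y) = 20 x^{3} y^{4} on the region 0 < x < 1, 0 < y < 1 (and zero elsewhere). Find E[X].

E[X] = ∫_0^1 ∫_0^1 x × f(x,y) dy dx
= ∫_0^1 ∫_0^1 x × (20 x^{3} y^{4}) dy dx
= \frac{4}{5}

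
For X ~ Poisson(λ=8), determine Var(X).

For X ~ Poisson(λ=8):
Var(X) = 8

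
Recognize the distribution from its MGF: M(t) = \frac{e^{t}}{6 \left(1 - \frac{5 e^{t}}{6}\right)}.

The MGF M(t) = \frac{e^{t}}{6 \left(1 - \frac{5 e^{t}}{6}\right)} is the standard form for the Geometric distribution.
Comparing with the known MGF formula identifies: Geometric(p=1/6), X = trial number of first success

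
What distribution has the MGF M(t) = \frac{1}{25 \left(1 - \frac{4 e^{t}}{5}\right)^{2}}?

The MGF M(t) = \frac{1}{25 \left(1 - \frac{4 e^{t}}{5}\right)^{2}} is the standard form for the NegativeBinomial distribution.
Comparing with the known MGF formula identifies: NegBin(r=2, p=1/5), X = failures before r-th success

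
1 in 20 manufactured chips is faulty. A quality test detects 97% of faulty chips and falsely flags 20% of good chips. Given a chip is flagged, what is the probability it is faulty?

Let D = the rare event, + = positive/flagged.
P(D) = 1/20
P(+|D) = 97/100
P(+|D') = 20/100 = 1/5
P(+) = P(+|D)P(D) + P(+|D')P(D')
     = \frac{97}{100} × \frac{1}{20} + \frac{1}{5} × \frac{19}{20}
     = \frac{477}{2000}
P(D|+) = P(+|D)P(D)/P(+) = \frac{97}{477}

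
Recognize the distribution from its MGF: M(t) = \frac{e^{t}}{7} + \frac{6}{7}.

The MGF M(t) = \frac{e^{t}}{7} + \frac{6}{7} is the standard form for the Bernoulli distribution.
Comparing with the known MGF formula identifies: Bernoulli(p=1/7)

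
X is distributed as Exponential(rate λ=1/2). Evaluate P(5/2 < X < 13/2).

P(5/2 < X < 13/2) = ∫_{5/2}^{13/2} f(x) dx
where f(x) = \frac{e^{- \frac{x}{2}}}{2}
= - \frac{1 - e^{2}}{e^{\frac{13}{4}}}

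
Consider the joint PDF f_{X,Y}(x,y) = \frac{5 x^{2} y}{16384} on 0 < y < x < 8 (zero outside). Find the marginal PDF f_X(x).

f_X(x) = ∫_0^x \frac{5 x^{2} y}{16384} dy = \frac{5 x^{4}}{32768}
for 0 < x < 8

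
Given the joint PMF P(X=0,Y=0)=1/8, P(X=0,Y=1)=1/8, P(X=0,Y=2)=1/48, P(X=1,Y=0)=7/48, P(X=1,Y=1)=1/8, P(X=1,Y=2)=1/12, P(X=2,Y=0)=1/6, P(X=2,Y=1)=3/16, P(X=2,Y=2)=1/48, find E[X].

First find marginal of X:
P(X=0) = 13/48
P(X=1) = 17/48
P(X=2) = 3/8
E[X] = 0 × 13/48 + 1 × 17/48 + 2 × 3/8 = 53/48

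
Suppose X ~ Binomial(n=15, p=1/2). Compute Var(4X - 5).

For X ~ Binomial(n=15, p=1/2):
Var(X) = \frac{15}{4}
Var(4X - 5) = (4)² × Var(X) = 16 × \frac{15}{4} = 60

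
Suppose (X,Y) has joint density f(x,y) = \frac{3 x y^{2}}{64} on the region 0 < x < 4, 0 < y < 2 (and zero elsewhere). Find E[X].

f_X(x) = ∫_0^2 \frac{3 x y^{2}}{64} dy = \frac{x}{8}
E[X] = ∫_0^4 x × (\frac{x}{8}) dx = \frac{8}{3}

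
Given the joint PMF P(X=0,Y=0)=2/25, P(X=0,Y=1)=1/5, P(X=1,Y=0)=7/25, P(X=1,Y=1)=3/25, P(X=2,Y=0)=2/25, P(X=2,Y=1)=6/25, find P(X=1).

P(X=1) = P(X=1,Y=0) + P(X=1,Y=1)
= 7/25 + 3/25
= 2/5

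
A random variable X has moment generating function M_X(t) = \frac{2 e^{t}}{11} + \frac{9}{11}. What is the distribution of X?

The MGF M(t) = \frac{2 e^{t}}{11} + \frac{9}{11} is the standard form for the Bernoulli distribution.
Comparing with the known MGF formula identifies: Bernoulli(p=2/11)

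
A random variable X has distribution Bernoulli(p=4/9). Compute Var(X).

For X ~ Bernoulli(p=4/9):
Var(X) = \frac{20}{81}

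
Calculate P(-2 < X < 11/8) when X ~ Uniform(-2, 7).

P(-2 < X < 11/8) = ∫_{-2}^{11/8} f(x) dx
where f(x) = \frac{1}{9}
= \frac{3}{8}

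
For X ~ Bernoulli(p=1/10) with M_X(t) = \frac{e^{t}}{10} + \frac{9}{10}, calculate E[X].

To find E[X], compute M^(1)(0):
M^(1)(t) = \frac{e^{t}}{10}
M^(1)(0) = \frac{1}{10}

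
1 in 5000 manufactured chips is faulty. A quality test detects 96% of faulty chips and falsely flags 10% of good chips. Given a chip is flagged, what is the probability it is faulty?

Let D = the rare event, + = positive/flagged.
P(D) = 1/5000
P(+|D) = 96/100 = 24/25
P(+|D') = 10/100 = 1/10
P(+) = P(+|D)P(D) + P(+|D')P(D')
     = \frac{24}{25} × \frac{1}{5000} + \frac{1}{10} × \frac{4999}{5000}
     = \frac{25043}{250000}
P(D|+) = P(+|D)P(D)/P(+) = \frac{48}{25043}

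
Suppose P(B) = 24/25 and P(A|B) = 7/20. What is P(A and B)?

By definition, P(A|B) = P(A ∩ B) / P(B)
So P(A ∩ B) = P(A|B) × P(B)
= 7/20 × 24/25
= 42/125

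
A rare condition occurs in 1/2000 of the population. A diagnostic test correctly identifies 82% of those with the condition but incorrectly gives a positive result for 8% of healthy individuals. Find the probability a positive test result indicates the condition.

Let D = the rare event, + = positive/flagged.
P(D) = 1/2000
P(+|D) = 82/100 = 41/50
P(+|D') = 8/100 = 2/25
P(+) = P(+|D)P(D) + P(+|D')P(D')
     = \frac{41}{50} × \frac{1}{2000} + \frac{2}{25} × \frac{1999}{2000}
     = \frac{8037}{100000}
P(D|+) = P(+|D)P(D)/P(+) = \frac{41}{8037}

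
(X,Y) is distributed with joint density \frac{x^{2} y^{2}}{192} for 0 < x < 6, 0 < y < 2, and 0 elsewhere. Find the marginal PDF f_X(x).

f_X(x) = ∫_0^2 f(x,y) dy
= ∫_0^2 \frac{x^{2} y^{2}}{192} dy
= \frac{x^{2}}{72} for 0 < x < 6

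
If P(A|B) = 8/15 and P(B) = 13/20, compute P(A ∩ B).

By definition, P(A|B) = P(A ∩ B) / P(B)
So P(A ∩ B) = P(A|B) × P(B)
= 8/15 × 13/20
= 26/75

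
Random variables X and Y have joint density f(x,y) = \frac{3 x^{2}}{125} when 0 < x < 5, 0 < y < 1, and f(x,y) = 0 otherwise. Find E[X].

f_X(x) = ∫_0^1 \frac{3 x^{2}}{125} dy = \frac{3 x^{2}}{125}
E[X] = ∫_0^5 x × (\frac{3 x^{2}}{125}) dx = \frac{15}{4}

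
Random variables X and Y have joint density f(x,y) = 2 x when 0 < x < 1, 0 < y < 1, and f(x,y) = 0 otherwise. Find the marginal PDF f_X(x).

f_X(x) = ∫_0^1 f(x,y) dy
= ∫_0^1 2 x dy
= 2 x for 0 < x < 1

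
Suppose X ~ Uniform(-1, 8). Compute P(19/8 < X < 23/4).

P(19/8 < X < 23/4) = ∫_{19/8}^{23/4} f(x) dx
where f(x) = \frac{1}{9}
= \frac{3}{8}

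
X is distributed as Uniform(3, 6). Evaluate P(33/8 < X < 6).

P(33/8 < X < 6) = ∫_{33/8}^{6} f(x) dx
where f(x) = \frac{1}{3}
= \frac{5}{8}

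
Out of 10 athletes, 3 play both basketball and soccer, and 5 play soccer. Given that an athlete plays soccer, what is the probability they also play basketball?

P(A ∩ B) = 3/10
P(B) = 5/10 = 1/2
P(A|B) = P(A ∩ B) / P(B) = (3/10) / (1/2) = 3/5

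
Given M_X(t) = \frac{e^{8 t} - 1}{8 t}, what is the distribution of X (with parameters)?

The MGF M(t) = \frac{e^{8 t} - 1}{8 t} is the standard form for the Uniform distribution.
Comparing with the known MGF formula identifies: Uniform(0, 8)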